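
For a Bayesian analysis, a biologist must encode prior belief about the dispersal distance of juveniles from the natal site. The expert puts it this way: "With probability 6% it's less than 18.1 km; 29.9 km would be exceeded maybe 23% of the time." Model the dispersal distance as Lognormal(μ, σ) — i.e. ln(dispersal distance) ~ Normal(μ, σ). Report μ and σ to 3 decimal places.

If T ~ Lognormal(μ,σ) then ln T ~ Normal(μ,σ), so the p-quantile of ln T is μ + z_p·σ.
ln(18.1) = 2.896 and ln(29.9) = 3.398; z_{0.06} = -1.555, z_{0.77} = 0.7388.
σ = (3.398 − 2.896)/(0.7388 − (-1.555)) = 0.219.
μ = 2.896 − (-1.555)·0.219 = 3.236.

μ ≈ 3.236, σ ≈ 0.219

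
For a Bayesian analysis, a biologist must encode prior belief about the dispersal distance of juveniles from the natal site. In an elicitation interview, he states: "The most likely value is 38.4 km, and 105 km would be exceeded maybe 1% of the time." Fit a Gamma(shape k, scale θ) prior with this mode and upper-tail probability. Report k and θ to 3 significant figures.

k ≈ 5.55, θ ≈ 8.45

Gamma(k,θ) with k>1 has mode (k−1)θ, so θ = 38.4/(k−1).
Need P(X < 105) = 0.99 with θ tied to k this way. Start at k = 2, θ = 38.4: P(X<105) ≈ 0.758.
Too low — raise k to concentrate. Iterating converges to k ≈ 5.55.
Then θ = 38.4/(5.55−1) ≈ 8.45.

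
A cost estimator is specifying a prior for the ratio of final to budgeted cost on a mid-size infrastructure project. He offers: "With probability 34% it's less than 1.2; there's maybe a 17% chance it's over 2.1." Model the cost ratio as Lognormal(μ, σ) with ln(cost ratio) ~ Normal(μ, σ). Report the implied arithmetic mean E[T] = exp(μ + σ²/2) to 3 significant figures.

E[T] ≈ 1.55

If T ~ Lognormal(μ,σ) then ln T ~ Normal(μ,σ), so the p-quantile of ln T is μ + z_p·σ.
ln(1.2) = 0.1823 and ln(2.1) = 0.7419; z_{0.34} = -0.4125, z_{0.83} = 0.9542.
σ = (0.7419 − 0.1823)/(0.9542 − (-0.4125)) = 0.409.
μ = 0.1823 − (-0.4125)·0.409 = 0.351.
E[T] = exp(μ + σ²/2) = exp(0.351 + 0.0838) = 1.55.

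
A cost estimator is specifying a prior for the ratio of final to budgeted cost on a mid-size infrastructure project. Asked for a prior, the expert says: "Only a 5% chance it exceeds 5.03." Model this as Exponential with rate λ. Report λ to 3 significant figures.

P(T > 5.03) = e^(−λ·5.03) = 0.05, so λ = −ln(0.05)/5.03 = 0.596.

λ ≈ 0.596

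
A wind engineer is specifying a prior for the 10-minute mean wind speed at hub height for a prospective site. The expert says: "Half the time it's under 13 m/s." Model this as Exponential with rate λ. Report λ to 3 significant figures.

Exponential median = ln 2 / λ, so λ = ln 2 / 13.0 = 0.0533.

λ ≈ 0.0533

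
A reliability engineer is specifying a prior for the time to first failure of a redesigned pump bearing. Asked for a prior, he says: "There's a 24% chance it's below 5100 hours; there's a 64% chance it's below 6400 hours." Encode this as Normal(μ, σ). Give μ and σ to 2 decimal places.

For Normal(μ,σ), the p-quantile is μ + z_p·σ. Here z_{0.24} = -0.7063, z_{0.64} = 0.3585.
So 5100 = μ − 0.7063σ and 6400 = μ + 0.3585σ.
Subtracting: σ = (6400 − 5100)/(0.3585 − (-0.7063)) = 1220.93.
Then μ = 5100 − (-0.7063)·1220.93 = 5962.35.

μ = 5962.35, σ = 1220.93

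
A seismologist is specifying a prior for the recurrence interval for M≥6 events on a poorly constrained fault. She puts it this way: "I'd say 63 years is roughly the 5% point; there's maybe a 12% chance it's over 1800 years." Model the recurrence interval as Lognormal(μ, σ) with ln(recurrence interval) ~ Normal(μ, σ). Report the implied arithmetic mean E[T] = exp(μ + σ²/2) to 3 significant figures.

If T ~ Lognormal(μ,σ) then ln T ~ Normal(μ,σ), so the p-quantile of ln T is μ + z_p·σ.
ln(63) = 4.143 and ln(1800) = 7.496; z_{0.05} = -1.645, z_{0.88} = 1.175.
σ = (7.496 − 4.143)/(1.175 − (-1.645)) = 1.189.
μ = 4.143 − (-1.645)·1.189 = 6.099.
E[T] = exp(μ + σ²/2) = exp(6.099 + 0.7067) = 903 years.

E[T] ≈ 903 years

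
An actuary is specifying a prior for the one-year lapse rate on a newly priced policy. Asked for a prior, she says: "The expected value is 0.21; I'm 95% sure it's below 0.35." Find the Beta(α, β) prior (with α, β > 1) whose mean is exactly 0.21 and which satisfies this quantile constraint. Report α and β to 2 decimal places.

α ≈ 5.53, β ≈ 20.79

With mean 0.21 fixed, write α = 0.21s, β = 0.79s where s = α+β.
Need P(θ < 0.35) = 0.95 under Beta(0.21s, 0.79s). Normal approximation: (q−m)/√(m(1−m)/s) ≈ z_{0.95} = 1.64, so s ≈ 0.21·0.79·(1.64)²/(0.35−0.21)² = 22.9.
At s = 22.9: P(θ<0.35) ≈ 0.939. Adjusting to match 0.95 gives s ≈ 26.32.
So α = 0.21·26.32 ≈ 5.53, β = 0.79·26.32 ≈ 20.79.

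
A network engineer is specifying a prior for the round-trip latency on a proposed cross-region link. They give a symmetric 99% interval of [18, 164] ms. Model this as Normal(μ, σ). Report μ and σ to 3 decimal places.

μ = 91.000, σ = 28.340

A symmetric 99% interval runs μ ± z·σ with z = 2.576.
Half-width = 73, so σ = 73/2.576 = 28.340.
μ is the interval midpoint, 91.000.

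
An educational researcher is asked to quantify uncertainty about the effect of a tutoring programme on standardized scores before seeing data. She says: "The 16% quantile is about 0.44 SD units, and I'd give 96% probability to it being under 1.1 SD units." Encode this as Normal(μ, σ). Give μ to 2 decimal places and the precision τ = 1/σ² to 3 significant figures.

μ = 0.68, τ = 17.3

The p-quantile of Normal(μ,σ) is μ + z_p·σ, with z_{0.16} = -0.9945 and z_{0.96} = 1.751.
Eliminate σ: μ = (z₂·x₁ − z₁·x₂)/(z₂ − z₁) = (1.751·0.44 − (-0.9945)·1.1)/2.745 = 0.68.
Then σ = (x₂ − x₁)/(z₂ − z₁) = (1.1 − 0.44)/2.745 = 0.24.
Precision τ = 1/σ² = 1/0.2404² = 17.3.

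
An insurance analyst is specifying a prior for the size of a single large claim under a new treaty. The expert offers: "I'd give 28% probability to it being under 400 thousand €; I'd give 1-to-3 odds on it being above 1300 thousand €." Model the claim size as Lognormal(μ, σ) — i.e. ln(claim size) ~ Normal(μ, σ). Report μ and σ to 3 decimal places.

If T ~ Lognormal(μ,σ) then ln T ~ Normal(μ,σ), so the p-quantile of ln T is μ + z_p·σ.
ln(400) = 5.991 and ln(1300) = 7.17; z_{0.28} = -0.5828, z_{0.75} = 0.6745.
σ = (7.17 − 5.991)/(0.6745 − (-0.5828)) = 0.937.
μ = 5.991 − (-0.5828)·0.937 = 6.538.

μ ≈ 6.538, σ ≈ 0.937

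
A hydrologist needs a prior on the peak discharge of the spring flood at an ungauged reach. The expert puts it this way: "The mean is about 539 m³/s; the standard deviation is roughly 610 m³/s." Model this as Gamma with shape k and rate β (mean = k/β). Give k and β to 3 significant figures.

k ≈ 0.781, β ≈ 0.00145

For Gamma(k, rate β): mean = k/β, variance = k/β², so CV = 1/√k.
CV = SD/mean = 610/539 = 1.132, hence k = 1/CV² = 0.781.
Then β = k/mean = 0.781/539 = 0.00145.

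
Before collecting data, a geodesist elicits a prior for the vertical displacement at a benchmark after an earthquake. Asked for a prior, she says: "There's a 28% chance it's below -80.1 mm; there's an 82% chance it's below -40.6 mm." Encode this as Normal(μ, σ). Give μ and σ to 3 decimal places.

μ = -64.733, σ = 26.365

For Normal(μ,σ), the p-quantile is μ + z_p·σ. Here z_{0.28} = -0.5828, z_{0.82} = 0.9154.
So -80.1 = μ − 0.5828σ and -40.6 = μ + 0.9154σ.
Subtracting: σ = (-40.6 − -80.1)/(0.9154 − (-0.5828)) = 26.365.
Then μ = -80.1 − (-0.5828)·26.365 = -64.733.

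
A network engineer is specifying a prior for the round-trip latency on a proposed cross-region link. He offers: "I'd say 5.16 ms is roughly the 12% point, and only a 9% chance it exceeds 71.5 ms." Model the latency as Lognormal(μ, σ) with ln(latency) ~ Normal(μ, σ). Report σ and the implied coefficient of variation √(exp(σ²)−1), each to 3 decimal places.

If T ~ Lognormal(μ,σ) then ln T ~ Normal(μ,σ), so the p-quantile of ln T is μ + z_p·σ.
ln(5.16) = 1.641 and ln(71.5) = 4.27; z_{0.12} = -1.175, z_{0.91} = 1.341.
σ = (4.27 − 1.641)/(1.341 − (-1.175)) = 1.045.
μ = 1.641 − (-1.175)·1.045 = 2.869.
CV = √(exp(σ²)−1) = √(exp(1.0919)−1) = 1.407.

σ ≈ 1.045, CV ≈ 1.407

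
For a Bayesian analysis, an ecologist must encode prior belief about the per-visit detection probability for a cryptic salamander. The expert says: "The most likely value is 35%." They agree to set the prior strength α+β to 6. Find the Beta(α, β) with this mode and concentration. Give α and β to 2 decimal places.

For α,β > 1 the Beta mode is (α−1)/(α+β−2). With α+β = 6, the mode is (α−1)/4.
Set (α−1)/4 = 0.35 → α = 1 + 0.35·4 = 2.40.
β = 6 − α = 3.60.

α = 2.40, β = 3.60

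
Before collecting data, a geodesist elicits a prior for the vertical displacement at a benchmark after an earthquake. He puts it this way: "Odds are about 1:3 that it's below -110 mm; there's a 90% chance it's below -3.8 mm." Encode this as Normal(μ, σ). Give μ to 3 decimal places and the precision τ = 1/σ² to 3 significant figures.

μ = -73.380, τ = 0.000339

The p-quantile of Normal(μ,σ) is μ + z_p·σ, with z_{0.25} = -0.6745 and z_{0.9} = 1.282.
Eliminate σ: μ = (z₂·x₁ − z₁·x₂)/(z₂ − z₁) = (1.282·-110 − (-0.6745)·-3.8)/1.956 = -73.380.
Then σ = (x₂ − x₁)/(z₂ − z₁) = (-3.8 − -110)/1.956 = 54.293.
Precision τ = 1/σ² = 1/54.29² = 0.000339.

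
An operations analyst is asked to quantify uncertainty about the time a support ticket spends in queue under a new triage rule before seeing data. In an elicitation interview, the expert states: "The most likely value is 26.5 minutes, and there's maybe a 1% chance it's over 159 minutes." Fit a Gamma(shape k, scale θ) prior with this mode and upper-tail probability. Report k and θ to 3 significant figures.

k ≈ 2.15, θ ≈ 23

Gamma(k,θ) with k>1 has mode (k−1)θ, so θ = 26.5/(k−1).
Need P(X < 159) = 0.99 with θ tied to k this way. Start at k = 2, θ = 26.5: P(X<159) ≈ 0.983.
Too low — raise k to concentrate. Iterating converges to k ≈ 2.15.
Then θ = 26.5/(2.15−1) ≈ 23.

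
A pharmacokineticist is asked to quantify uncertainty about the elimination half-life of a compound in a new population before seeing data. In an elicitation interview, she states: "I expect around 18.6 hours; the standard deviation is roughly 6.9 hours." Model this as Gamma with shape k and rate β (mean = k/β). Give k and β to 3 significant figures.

k ≈ 7.27, β ≈ 0.391

For Gamma(k, rate β): mean = k/β, variance = k/β², so CV = 1/√k.
CV = SD/mean = 6.9/18.6 = 0.371, hence k = 1/CV² = 7.27.
Then β = k/mean = 7.27/18.6 = 0.391.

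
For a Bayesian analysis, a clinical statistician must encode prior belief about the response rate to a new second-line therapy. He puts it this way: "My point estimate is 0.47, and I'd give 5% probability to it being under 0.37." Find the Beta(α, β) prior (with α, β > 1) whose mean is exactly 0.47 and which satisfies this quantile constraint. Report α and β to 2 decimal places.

With mean 0.47 fixed, write α = 0.47s, β = 0.53s where s = α+β.
Need P(θ < 0.37) = 0.05 under Beta(0.47s, 0.53s). Normal approximation: (q−m)/√(m(1−m)/s) ≈ z_{0.05} = -1.64, so s ≈ 0.47·0.53·(-1.64)²/(0.37−0.47)² = 67.4.
At s = 67.4: P(θ<0.37) ≈ 0.048. Adjusting to match 0.05 gives s ≈ 65.83.
So α = 0.47·65.83 ≈ 30.94, β = 0.53·65.83 ≈ 34.89.

α ≈ 30.94, β ≈ 34.89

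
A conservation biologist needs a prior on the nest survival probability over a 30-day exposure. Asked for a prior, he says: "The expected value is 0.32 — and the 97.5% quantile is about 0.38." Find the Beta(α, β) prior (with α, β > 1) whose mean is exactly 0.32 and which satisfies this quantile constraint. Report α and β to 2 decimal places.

α ≈ 77.43, β ≈ 164.54

With mean 0.32 fixed, write α = 0.32s, β = 0.68s where s = α+β.
Need P(θ < 0.38) = 0.975 under Beta(0.32s, 0.68s). Normal approximation: (q−m)/√(m(1−m)/s) ≈ z_{0.975} = 1.96, so s ≈ 0.32·0.68·(1.96)²/(0.38−0.32)² = 232.2.
At s = 232.2: P(θ<0.38) ≈ 0.973. Adjusting to match 0.975 gives s ≈ 241.97.
So α = 0.32·241.97 ≈ 77.43, β = 0.68·241.97 ≈ 164.54.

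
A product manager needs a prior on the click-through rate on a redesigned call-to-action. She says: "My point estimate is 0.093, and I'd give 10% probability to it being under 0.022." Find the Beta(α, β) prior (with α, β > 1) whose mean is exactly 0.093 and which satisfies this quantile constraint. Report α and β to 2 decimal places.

With mean 0.093 fixed, write α = 0.093s, β = 0.907s where s = α+β.
Need P(θ < 0.022) = 0.1 under Beta(0.093s, 0.907s). Normal approximation: (q−m)/√(m(1−m)/s) ≈ z_{0.1} = -1.28, so s ≈ 0.093·0.907·(-1.28)²/(0.022−0.093)² = 27.5.
At s = 27.5: P(θ<0.022) ≈ 0.045. Adjusting to match 0.1 gives s ≈ 17.99.
So α = 0.093·17.99 ≈ 1.67, β = 0.907·17.99 ≈ 16.32.

α ≈ 1.67, β ≈ 16.32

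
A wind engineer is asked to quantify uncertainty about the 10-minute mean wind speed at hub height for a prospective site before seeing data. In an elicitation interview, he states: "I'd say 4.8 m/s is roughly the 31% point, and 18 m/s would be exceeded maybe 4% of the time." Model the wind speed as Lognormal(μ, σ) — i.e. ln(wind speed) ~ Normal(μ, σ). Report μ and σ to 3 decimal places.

If T ~ Lognormal(μ,σ) then ln T ~ Normal(μ,σ), so the p-quantile of ln T is μ + z_p·σ.
ln(4.8) = 1.569 and ln(18) = 2.89; z_{0.31} = -0.4959, z_{0.96} = 1.751.
σ = (2.89 − 1.569)/(1.751 − (-0.4959)) = 0.588.
μ = 1.569 − (-0.4959)·0.588 = 1.860.

μ ≈ 1.860, σ ≈ 0.588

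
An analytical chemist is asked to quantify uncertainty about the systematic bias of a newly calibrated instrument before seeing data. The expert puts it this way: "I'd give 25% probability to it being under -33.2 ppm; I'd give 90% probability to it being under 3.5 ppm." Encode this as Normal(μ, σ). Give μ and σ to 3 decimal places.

The p-quantile of Normal(μ,σ) is μ + z_p·σ, with z_{0.25} = -0.6745 and z_{0.9} = 1.282.
Eliminate σ: μ = (z₂·x₁ − z₁·x₂)/(z₂ − z₁) = (1.282·-33.2 − (-0.6745)·3.5)/1.956 = -20.545.
Then σ = (x₂ − x₁)/(z₂ − z₁) = (3.5 − -33.2)/1.956 = 18.762.

μ = -20.545, σ = 18.762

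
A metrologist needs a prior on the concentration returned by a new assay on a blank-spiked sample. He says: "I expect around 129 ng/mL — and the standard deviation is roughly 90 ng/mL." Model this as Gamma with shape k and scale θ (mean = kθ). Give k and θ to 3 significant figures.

For Gamma(k, scale θ): mean = kθ, variance = kθ², so CV = 1/√k.
CV = SD/mean = 90/129 = 0.6977, hence k = 1/CV² = 2.05.
Then θ = mean/k = 129/2.05 = 62.8.

k ≈ 2.05, θ ≈ 62.8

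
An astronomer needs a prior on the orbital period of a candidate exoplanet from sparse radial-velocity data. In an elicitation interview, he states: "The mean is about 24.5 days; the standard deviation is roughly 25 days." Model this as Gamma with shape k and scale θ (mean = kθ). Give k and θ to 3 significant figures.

k ≈ 0.96, θ ≈ 25.5

For Gamma(k, scale θ): mean = kθ, variance = kθ², so CV = 1/√k.
CV = SD/mean = 25/24.5 = 1.02, hence k = 1/CV² = 0.96.
Then θ = mean/k = 24.5/0.96 = 25.5.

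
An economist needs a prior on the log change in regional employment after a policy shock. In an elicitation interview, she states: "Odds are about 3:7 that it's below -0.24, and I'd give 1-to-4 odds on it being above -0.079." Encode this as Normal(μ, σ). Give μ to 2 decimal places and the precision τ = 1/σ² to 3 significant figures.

The p-quantile of Normal(μ,σ) is μ + z_p·σ, with z_{0.3} = -0.5244 and z_{0.8} = 0.8416.
Eliminate σ: μ = (z₂·x₁ − z₁·x₂)/(z₂ − z₁) = (0.8416·-0.24 − (-0.5244)·-0.079)/1.366 = -0.18.
Then σ = (x₂ − x₁)/(z₂ − z₁) = (-0.079 − -0.24)/1.366 = 0.12.
Precision τ = 1/σ² = 1/0.1179² = 72.

μ = -0.18, τ = 72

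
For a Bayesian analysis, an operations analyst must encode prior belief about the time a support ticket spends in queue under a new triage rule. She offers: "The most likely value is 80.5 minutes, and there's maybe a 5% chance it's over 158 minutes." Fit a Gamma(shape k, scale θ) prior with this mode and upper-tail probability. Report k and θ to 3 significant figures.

k ≈ 7.1, θ ≈ 13.2

Gamma(k,θ) with k>1 has mode (k−1)θ, so θ = 80.5/(k−1).
Need P(X < 158) = 0.95 with θ tied to k this way. Start at k = 2, θ = 80.5: P(X<158) ≈ 0.584.
Too low — raise k to concentrate. Iterating converges to k ≈ 7.1.
Then θ = 80.5/(7.1−1) ≈ 13.2.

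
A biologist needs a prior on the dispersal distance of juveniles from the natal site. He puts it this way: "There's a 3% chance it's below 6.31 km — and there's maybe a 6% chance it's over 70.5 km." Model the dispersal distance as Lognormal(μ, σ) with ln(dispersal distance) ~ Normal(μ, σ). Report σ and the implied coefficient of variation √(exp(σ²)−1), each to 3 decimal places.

If T ~ Lognormal(μ,σ) then ln T ~ Normal(μ,σ), so the p-quantile of ln T is μ + z_p·σ.
ln(6.31) = 1.842 and ln(70.5) = 4.256; z_{0.03} = -1.881, z_{0.94} = 1.555.
σ = (4.256 − 1.842)/(1.555 − (-1.881)) = 0.702.
μ = 1.842 − (-1.881)·0.702 = 3.163.
CV = √(exp(σ²)−1) = √(exp(0.4935)−1) = 0.799.

σ ≈ 0.702, CV ≈ 0.799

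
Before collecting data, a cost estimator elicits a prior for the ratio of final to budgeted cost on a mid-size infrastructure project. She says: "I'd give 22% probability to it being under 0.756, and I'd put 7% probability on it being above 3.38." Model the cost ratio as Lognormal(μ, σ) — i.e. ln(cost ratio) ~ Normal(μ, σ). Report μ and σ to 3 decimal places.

μ ≈ 0.235, σ ≈ 0.666

If T ~ Lognormal(μ,σ) then ln T ~ Normal(μ,σ), so the p-quantile of ln T is μ + z_p·σ.
ln(0.756) = -0.2797 and ln(3.38) = 1.218; z_{0.22} = -0.7722, z_{0.93} = 1.476.
σ = (1.218 − -0.2797)/(1.476 − (-0.7722)) = 0.666.
μ = -0.2797 − (-0.7722)·0.666 = 0.235.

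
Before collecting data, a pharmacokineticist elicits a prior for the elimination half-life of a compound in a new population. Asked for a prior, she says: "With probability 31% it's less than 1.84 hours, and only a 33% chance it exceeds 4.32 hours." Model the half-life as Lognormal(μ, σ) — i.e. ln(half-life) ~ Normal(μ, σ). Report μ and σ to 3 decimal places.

If T ~ Lognormal(μ,σ) then ln T ~ Normal(μ,σ), so the p-quantile of ln T is μ + z_p·σ.
ln(1.84) = 0.6098 and ln(4.32) = 1.463; z_{0.31} = -0.4959, z_{0.67} = 0.4399.
σ = (1.463 − 0.6098)/(0.4399 − (-0.4959)) = 0.912.
μ = 0.6098 − (-0.4959)·0.912 = 1.062.

μ ≈ 1.062, σ ≈ 0.912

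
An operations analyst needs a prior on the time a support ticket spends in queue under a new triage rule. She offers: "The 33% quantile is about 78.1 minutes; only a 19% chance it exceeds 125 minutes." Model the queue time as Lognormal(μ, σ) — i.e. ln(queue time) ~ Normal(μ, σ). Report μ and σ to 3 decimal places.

μ ≈ 4.515, σ ≈ 0.357

If T ~ Lognormal(μ,σ) then ln T ~ Normal(μ,σ), so the p-quantile of ln T is μ + z_p·σ.
ln(78.1) = 4.358 and ln(125) = 4.828; z_{0.33} = -0.4399, z_{0.81} = 0.8779.
σ = (4.828 − 4.358)/(0.8779 − (-0.4399)) = 0.357.
μ = 4.358 − (-0.4399)·0.357 = 4.515.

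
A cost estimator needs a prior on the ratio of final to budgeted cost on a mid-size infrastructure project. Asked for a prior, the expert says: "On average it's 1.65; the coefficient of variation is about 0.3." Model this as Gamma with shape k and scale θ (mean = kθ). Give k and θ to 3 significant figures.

For Gamma(k, scale θ): mean = kθ, variance = kθ², so CV = 1/√k.
CV = 0.3, hence k = 1/CV² = 11.1.
Then θ = mean/k = 1.65/11.1 = 0.148.

k ≈ 11.1, θ ≈ 0.148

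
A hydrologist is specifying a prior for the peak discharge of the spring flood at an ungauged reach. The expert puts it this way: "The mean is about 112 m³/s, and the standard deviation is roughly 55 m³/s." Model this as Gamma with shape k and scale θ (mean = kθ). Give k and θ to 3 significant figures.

For Gamma(k, scale θ): mean = kθ, variance = kθ², so CV = 1/√k.
CV = SD/mean = 55/112 = 0.4911, hence k = 1/CV² = 4.15.
Then θ = mean/k = 112/4.15 = 27.

k ≈ 4.15, θ ≈ 27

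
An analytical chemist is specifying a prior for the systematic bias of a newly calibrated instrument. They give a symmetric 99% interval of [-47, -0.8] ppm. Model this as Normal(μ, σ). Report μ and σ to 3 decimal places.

μ = -23.900, σ = 8.968

A symmetric 99% interval runs μ ± z·σ with z = 2.576.
Half-width = 23.1, so σ = 23.1/2.576 = 8.968.
μ is the interval midpoint, -23.900.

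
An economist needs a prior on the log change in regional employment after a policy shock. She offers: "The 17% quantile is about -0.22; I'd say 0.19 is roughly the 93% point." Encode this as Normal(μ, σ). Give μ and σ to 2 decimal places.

For Normal(μ,σ), the p-quantile is μ + z_p·σ. Here z_{0.17} = -0.9542, z_{0.93} = 1.476.
So -0.22 = μ − 0.9542σ and 0.19 = μ + 1.476σ.
Subtracting: σ = (0.19 − -0.22)/(1.476 − (-0.9542)) = 0.17.
Then μ = -0.22 − (-0.9542)·0.17 = -0.06.

μ = -0.06, σ = 0.17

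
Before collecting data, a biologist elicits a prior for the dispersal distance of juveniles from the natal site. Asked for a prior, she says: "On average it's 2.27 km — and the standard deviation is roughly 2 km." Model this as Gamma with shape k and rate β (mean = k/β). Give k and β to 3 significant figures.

k ≈ 1.29, β ≈ 0.568

For Gamma(k, rate β): mean = k/β, variance = k/β², so CV = 1/√k.
CV = SD/mean = 2/2.27 = 0.8811, hence k = 1/CV² = 1.29.
Then β = k/mean = 1.29/2.27 = 0.568.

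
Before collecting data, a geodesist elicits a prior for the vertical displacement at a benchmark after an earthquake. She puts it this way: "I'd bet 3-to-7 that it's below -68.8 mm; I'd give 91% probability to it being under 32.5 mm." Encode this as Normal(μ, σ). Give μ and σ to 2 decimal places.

μ = -40.32, σ = 54.31

For Normal(μ,σ), the p-quantile is μ + z_p·σ. Here z_{0.3} = -0.5244, z_{0.91} = 1.341.
So -68.8 = μ − 0.5244σ and 32.5 = μ + 1.341σ.
Subtracting: σ = (32.5 − -68.8)/(1.341 − (-0.5244)) = 54.31.
Then μ = -68.8 − (-0.5244)·54.31 = -40.32.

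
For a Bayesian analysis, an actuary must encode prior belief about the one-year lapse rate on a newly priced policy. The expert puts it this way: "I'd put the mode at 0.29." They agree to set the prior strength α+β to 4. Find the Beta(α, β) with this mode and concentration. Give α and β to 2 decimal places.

α = 1.58, β = 2.42

For α,β > 1 the Beta mode is (α−1)/(α+β−2). With α+β = 4, the mode is (α−1)/2.
Set (α−1)/2 = 0.29 → α = 1 + 0.29·2 = 1.58.
β = 4 − α = 2.42.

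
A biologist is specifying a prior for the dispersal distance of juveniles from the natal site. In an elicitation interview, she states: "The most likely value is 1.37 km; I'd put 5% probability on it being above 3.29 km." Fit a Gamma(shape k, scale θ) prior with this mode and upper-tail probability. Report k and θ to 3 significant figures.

Gamma(k,θ) with k>1 has mode (k−1)θ, so θ = 1.37/(k−1).
Need P(X < 3.29) = 0.95 with θ tied to k this way. Start at k = 2, θ = 1.37: P(X<3.29) ≈ 0.692.
Too low — raise k to concentrate. Iterating converges to k ≈ 4.55.
Then θ = 1.37/(4.55−1) ≈ 0.385.

k ≈ 4.55, θ ≈ 0.385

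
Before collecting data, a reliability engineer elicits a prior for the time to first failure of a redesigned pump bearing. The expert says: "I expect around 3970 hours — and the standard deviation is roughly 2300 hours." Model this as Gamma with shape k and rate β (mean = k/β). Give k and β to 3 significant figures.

For Gamma(k, rate β): mean = k/β, variance = k/β², so CV = 1/√k.
CV = SD/mean = 2300/3970 = 0.5793, hence k = 1/CV² = 2.98.
Then β = k/mean = 2.98/3970 = 0.00075.

k ≈ 2.98, β ≈ 0.00075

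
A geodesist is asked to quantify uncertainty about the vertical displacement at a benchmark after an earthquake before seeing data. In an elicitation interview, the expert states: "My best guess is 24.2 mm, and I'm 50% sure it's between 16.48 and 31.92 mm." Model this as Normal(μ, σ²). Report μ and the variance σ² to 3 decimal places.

A symmetric 50% interval runs μ ± z·σ with z = 0.6745.
Half-width = 7.72, so σ = 7.72/0.6745 = 11.4457 and σ² = 131.004.
μ is the stated best guess, 24.200.

μ = 24.200, σ² = 131.004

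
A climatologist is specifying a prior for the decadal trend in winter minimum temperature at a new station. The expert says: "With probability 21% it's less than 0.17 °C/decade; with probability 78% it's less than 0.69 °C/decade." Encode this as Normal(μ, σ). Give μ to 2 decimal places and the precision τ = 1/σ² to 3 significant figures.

The p-quantile of Normal(μ,σ) is μ + z_p·σ, with z_{0.21} = -0.8064 and z_{0.78} = 0.7722.
Eliminate σ: μ = (z₂·x₁ − z₁·x₂)/(z₂ − z₁) = (0.7722·0.17 − (-0.8064)·0.69)/1.579 = 0.44.
Then σ = (x₂ − x₁)/(z₂ − z₁) = (0.69 − 0.17)/1.579 = 0.33.
Precision τ = 1/σ² = 1/0.3294² = 9.22.

μ = 0.44, τ = 9.22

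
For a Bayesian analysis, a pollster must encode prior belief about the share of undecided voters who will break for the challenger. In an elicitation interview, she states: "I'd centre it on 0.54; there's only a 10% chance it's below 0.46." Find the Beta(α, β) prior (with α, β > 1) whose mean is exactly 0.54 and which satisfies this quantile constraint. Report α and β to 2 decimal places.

α ≈ 34.48, β ≈ 29.37

With mean 0.54 fixed, write α = 0.54s, β = 0.46s where s = α+β.
Need P(θ < 0.46) = 0.1 under Beta(0.54s, 0.46s). Normal approximation: (q−m)/√(m(1−m)/s) ≈ z_{0.1} = -1.28, so s ≈ 0.54·0.46·(-1.28)²/(0.46−0.54)² = 63.7.
At s = 63.7: P(θ<0.46) ≈ 0.100. Adjusting to match 0.1 gives s ≈ 63.85.
So α = 0.54·63.85 ≈ 34.48, β = 0.46·63.85 ≈ 29.37.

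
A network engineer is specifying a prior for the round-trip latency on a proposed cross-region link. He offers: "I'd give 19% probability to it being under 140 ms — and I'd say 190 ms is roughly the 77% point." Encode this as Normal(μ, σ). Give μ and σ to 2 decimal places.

μ = 167.15, σ = 30.93

For Normal(μ,σ), the p-quantile is μ + z_p·σ. Here z_{0.19} = -0.8779, z_{0.77} = 0.7388.
So 140 = μ − 0.8779σ and 190 = μ + 0.7388σ.
Subtracting: σ = (190 − 140)/(0.7388 − (-0.8779)) = 30.93.
Then μ = 140 − (-0.8779)·30.93 = 167.15.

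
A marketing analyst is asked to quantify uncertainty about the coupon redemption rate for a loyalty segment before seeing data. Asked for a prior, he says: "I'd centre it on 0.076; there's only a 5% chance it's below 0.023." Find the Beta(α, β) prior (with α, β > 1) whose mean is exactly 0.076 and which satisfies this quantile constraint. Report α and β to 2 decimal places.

α ≈ 3.24, β ≈ 39.36

With mean 0.076 fixed, write α = 0.076s, β = 0.924s where s = α+β.
Need P(θ < 0.023) = 0.05 under Beta(0.076s, 0.924s). Normal approximation: (q−m)/√(m(1−m)/s) ≈ z_{0.05} = -1.64, so s ≈ 0.076·0.924·(-1.64)²/(0.023−0.076)² = 67.6.
At s = 67.6: P(θ<0.023) ≈ 0.015. Adjusting to match 0.05 gives s ≈ 42.59.
So α = 0.076·42.59 ≈ 3.24, β = 0.924·42.59 ≈ 39.36.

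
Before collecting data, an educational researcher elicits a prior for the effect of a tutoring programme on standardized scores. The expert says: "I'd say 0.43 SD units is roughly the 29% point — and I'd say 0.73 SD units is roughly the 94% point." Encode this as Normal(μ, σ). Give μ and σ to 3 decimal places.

For Normal(μ,σ), the p-quantile is μ + z_p·σ. Here z_{0.29} = -0.5534, z_{0.94} = 1.555.
So 0.43 = μ − 0.5534σ and 0.73 = μ + 1.555σ.
Subtracting: σ = (0.73 − 0.43)/(1.555 − (-0.5534)) = 0.142.
Then μ = 0.43 − (-0.5534)·0.142 = 0.509.

μ = 0.509, σ = 0.142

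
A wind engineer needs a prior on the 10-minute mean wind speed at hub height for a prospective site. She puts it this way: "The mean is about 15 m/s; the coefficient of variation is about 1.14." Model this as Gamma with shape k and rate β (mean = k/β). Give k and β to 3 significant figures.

For Gamma(k, rate β): mean = k/β, variance = k/β², so CV = 1/√k.
CV = 1.14, hence k = 1/CV² = 0.769.
Then β = k/mean = 0.769/15 = 0.0513.

k ≈ 0.769, β ≈ 0.0513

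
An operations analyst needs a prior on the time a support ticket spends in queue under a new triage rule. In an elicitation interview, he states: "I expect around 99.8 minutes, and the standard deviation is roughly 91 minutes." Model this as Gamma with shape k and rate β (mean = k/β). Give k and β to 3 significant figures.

k ≈ 1.2, β ≈ 0.0121

For Gamma(k, rate β): mean = k/β, variance = k/β², so CV = 1/√k.
CV = SD/mean = 91/99.8 = 0.9118, hence k = 1/CV² = 1.2.
Then β = k/mean = 1.2/99.8 = 0.0121.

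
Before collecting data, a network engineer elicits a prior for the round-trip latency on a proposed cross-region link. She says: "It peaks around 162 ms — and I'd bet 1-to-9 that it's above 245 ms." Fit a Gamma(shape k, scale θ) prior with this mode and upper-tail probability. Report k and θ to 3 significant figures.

k ≈ 11.9, θ ≈ 14.9

Gamma(k,θ) with k>1 has mode (k−1)θ, so θ = 162/(k−1).
Need P(X < 245) = 0.9 with θ tied to k this way. Start at k = 2, θ = 162: P(X<245) ≈ 0.446.
Too low — raise k to concentrate. Iterating converges to k ≈ 11.9.
Then θ = 162/(11.9−1) ≈ 14.9.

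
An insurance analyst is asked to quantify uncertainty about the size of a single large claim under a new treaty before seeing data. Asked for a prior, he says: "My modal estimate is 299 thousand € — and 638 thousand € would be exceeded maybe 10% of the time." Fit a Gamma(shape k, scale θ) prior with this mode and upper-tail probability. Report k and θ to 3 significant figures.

Gamma(k,θ) with k>1 has mode (k−1)θ, so θ = 299/(k−1).
Need P(X < 638) = 0.9 with θ tied to k this way. Start at k = 2, θ = 299: P(X<638) ≈ 0.629.
Too low — raise k to concentrate. Iterating converges to k ≈ 4.35.
Then θ = 299/(4.35−1) ≈ 89.4.

k ≈ 4.35, θ ≈ 89.4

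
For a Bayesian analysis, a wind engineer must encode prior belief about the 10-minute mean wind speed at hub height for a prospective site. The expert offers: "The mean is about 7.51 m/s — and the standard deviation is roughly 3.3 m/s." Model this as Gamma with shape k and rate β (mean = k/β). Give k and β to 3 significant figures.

k ≈ 5.18, β ≈ 0.69

For Gamma(k, rate β): mean = k/β, variance = k/β², so CV = 1/√k.
CV = SD/mean = 3.3/7.51 = 0.4394, hence k = 1/CV² = 5.18.
Then β = k/mean = 5.18/7.51 = 0.69.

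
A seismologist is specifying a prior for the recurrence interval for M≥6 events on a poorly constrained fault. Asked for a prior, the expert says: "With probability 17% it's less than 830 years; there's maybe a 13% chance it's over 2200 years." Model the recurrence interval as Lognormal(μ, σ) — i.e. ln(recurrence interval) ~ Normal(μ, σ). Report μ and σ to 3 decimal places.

If T ~ Lognormal(μ,σ) then ln T ~ Normal(μ,σ), so the p-quantile of ln T is μ + z_p·σ.
ln(830) = 6.721 and ln(2200) = 7.696; z_{0.17} = -0.9542, z_{0.87} = 1.126.
σ = (7.696 − 6.721)/(1.126 − (-0.9542)) = 0.469.
μ = 6.721 − (-0.9542)·0.469 = 7.168.

μ ≈ 7.168, σ ≈ 0.469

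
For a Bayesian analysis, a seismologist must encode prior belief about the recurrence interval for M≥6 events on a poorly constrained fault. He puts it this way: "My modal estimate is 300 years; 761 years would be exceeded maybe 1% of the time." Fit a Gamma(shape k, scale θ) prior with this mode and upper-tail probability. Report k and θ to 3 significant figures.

Gamma(k,θ) with k>1 has mode (k−1)θ, so θ = 300/(k−1).
Need P(X < 761) = 0.99 with θ tied to k this way. Start at k = 2, θ = 300: P(X<761) ≈ 0.720.
Too low — raise k to concentrate. Iterating converges to k ≈ 6.4.
Then θ = 300/(6.4−1) ≈ 55.6.

k ≈ 6.4, θ ≈ 55.6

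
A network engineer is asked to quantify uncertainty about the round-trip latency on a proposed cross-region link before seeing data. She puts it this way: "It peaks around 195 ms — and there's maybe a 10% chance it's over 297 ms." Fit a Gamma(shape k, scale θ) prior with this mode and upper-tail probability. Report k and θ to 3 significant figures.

Gamma(k,θ) with k>1 has mode (k−1)θ, so θ = 195/(k−1).
Need P(X < 297) = 0.9 with θ tied to k this way. Start at k = 2, θ = 195: P(X<297) ≈ 0.450.
Too low — raise k to concentrate. Iterating converges to k ≈ 11.5.
Then θ = 195/(11.5−1) ≈ 18.5.

k ≈ 11.5, θ ≈ 18.5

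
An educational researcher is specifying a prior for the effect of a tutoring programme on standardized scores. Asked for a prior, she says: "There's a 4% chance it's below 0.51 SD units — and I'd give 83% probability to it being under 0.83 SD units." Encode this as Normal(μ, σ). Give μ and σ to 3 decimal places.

μ = 0.717, σ = 0.118

The p-quantile of Normal(μ,σ) is μ + z_p·σ, with z_{0.04} = -1.751 and z_{0.83} = 0.9542.
Eliminate σ: μ = (z₂·x₁ − z₁·x₂)/(z₂ − z₁) = (0.9542·0.51 − (-1.751)·0.83)/2.705 = 0.717.
Then σ = (x₂ − x₁)/(z₂ − z₁) = (0.83 − 0.51)/2.705 = 0.118.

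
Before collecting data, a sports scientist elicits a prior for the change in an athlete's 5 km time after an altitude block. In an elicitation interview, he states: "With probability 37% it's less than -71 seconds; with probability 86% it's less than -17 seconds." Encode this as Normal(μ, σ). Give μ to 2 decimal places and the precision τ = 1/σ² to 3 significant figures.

μ = -58.31, τ = 0.000684

The p-quantile of Normal(μ,σ) is μ + z_p·σ, with z_{0.37} = -0.3319 and z_{0.86} = 1.08.
Eliminate σ: μ = (z₂·x₁ − z₁·x₂)/(z₂ − z₁) = (1.08·-71 − (-0.3319)·-17)/1.412 = -58.31.
Then σ = (x₂ − x₁)/(z₂ − z₁) = (-17 − -71)/1.412 = 38.24.
Precision τ = 1/σ² = 1/38.24² = 0.000684.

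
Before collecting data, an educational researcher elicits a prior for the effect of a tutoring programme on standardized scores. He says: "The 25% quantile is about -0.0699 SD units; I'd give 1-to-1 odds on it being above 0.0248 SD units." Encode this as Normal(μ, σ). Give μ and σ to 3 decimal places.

The p-quantile of Normal(μ,σ) is μ + z_p·σ, with z_{0.25} = -0.6745 and z_{0.5} = 0.
Eliminate σ: μ = (z₂·x₁ − z₁·x₂)/(z₂ − z₁) = (0·-0.0699 − (-0.6745)·0.0248)/0.6745 = 0.025.
Then σ = (x₂ − x₁)/(z₂ − z₁) = (0.0248 − -0.0699)/0.6745 = 0.140.

μ = 0.025, σ = 0.140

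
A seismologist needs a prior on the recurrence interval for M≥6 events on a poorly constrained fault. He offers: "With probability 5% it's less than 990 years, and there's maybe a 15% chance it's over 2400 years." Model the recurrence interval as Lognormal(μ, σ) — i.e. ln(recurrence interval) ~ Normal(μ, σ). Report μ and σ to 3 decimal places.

μ ≈ 7.441, σ ≈ 0.330

If T ~ Lognormal(μ,σ) then ln T ~ Normal(μ,σ), so the p-quantile of ln T is μ + z_p·σ.
ln(990) = 6.898 and ln(2400) = 7.783; z_{0.05} = -1.645, z_{0.85} = 1.036.
σ = (7.783 − 6.898)/(1.036 − (-1.645)) = 0.330.
μ = 6.898 − (-1.645)·0.330 = 7.441.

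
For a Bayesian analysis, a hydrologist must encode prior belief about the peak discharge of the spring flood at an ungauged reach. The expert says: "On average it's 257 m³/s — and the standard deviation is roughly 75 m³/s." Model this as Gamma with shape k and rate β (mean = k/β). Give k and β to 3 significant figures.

k ≈ 11.7, β ≈ 0.0457

For Gamma(k, rate β): mean = k/β, variance = k/β², so CV = 1/√k.
CV = SD/mean = 75/257 = 0.2918, hence k = 1/CV² = 11.7.
Then β = k/mean = 11.7/257 = 0.0457.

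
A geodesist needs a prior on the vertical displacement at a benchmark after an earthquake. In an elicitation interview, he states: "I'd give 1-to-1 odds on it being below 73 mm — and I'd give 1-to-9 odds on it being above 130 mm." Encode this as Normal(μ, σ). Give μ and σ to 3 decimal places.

For Normal(μ,σ), the p-quantile is μ + z_p·σ. Here z_{0.5} = 0, z_{0.9} = 1.282.
So 73 = μ + 0σ and 130 = μ + 1.282σ.
Subtracting: σ = (130 − 73)/(1.282 − (0)) = 44.477.
Then μ = 73 − (0)·44.477 = 73.000.

μ = 73.000, σ = 44.477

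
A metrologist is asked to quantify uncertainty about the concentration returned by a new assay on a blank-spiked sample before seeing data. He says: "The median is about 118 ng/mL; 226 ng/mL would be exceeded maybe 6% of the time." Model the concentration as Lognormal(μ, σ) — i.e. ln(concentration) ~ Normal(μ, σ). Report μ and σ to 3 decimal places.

μ ≈ 4.771, σ ≈ 0.418

If T ~ Lognormal(μ,σ) then ln T ~ Normal(μ,σ), so the p-quantile of ln T is μ + z_p·σ.
ln(118) = 4.771 and ln(226) = 5.421; z_{0.5} = 0, z_{0.94} = 1.555.
σ = (5.421 − 4.771)/(1.555 − (0)) = 0.418.
μ = 4.771 − (0)·0.418 = 4.771.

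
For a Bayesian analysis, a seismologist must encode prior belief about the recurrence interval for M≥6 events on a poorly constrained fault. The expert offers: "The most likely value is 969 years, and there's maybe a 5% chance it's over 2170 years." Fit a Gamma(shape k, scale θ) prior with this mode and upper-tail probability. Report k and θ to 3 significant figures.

Gamma(k,θ) with k>1 has mode (k−1)θ, so θ = 969/(k−1).
Need P(X < 2170) = 0.95 with θ tied to k this way. Start at k = 2, θ = 969: P(X<2170) ≈ 0.655.
Too low — raise k to concentrate. Iterating converges to k ≈ 5.23.
Then θ = 969/(5.23−1) ≈ 229.

k ≈ 5.23, θ ≈ 229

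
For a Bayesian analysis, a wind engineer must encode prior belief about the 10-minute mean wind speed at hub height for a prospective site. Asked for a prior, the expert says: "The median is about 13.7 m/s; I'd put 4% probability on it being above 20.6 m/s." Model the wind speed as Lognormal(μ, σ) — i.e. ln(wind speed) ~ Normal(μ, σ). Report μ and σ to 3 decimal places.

If T ~ Lognormal(μ,σ) then ln T ~ Normal(μ,σ), so the p-quantile of ln T is μ + z_p·σ.
ln(13.7) = 2.617 and ln(20.6) = 3.025; z_{0.5} = 0, z_{0.96} = 1.751.
σ = (3.025 − 2.617)/(1.751 − (0)) = 0.233.
μ = 2.617 − (0)·0.233 = 2.617.

μ ≈ 2.617, σ ≈ 0.233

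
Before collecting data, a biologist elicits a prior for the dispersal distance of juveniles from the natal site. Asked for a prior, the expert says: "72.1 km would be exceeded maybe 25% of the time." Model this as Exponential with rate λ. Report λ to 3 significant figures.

P(T > 72.1) = e^(−λ·72.1) = 0.25, so λ = −ln(0.25)/72.1 = 0.0192.

λ ≈ 0.0192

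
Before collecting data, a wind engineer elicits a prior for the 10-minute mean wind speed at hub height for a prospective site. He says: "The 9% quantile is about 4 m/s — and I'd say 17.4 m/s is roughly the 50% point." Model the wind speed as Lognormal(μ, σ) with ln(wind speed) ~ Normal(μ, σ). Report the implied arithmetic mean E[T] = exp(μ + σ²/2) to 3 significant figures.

If T ~ Lognormal(μ,σ) then ln T ~ Normal(μ,σ), so the p-quantile of ln T is μ + z_p·σ.
ln(4) = 1.386 and ln(17.4) = 2.856; z_{0.09} = -1.341, z_{0.5} = 0.
σ = (2.856 − 1.386)/(0 − (-1.341)) = 1.097.
μ = 1.386 − (-1.341)·1.097 = 2.856.
E[T] = exp(μ + σ²/2) = exp(2.856 + 0.6012) = 31.7 m/s.

E[T] ≈ 31.7 m/s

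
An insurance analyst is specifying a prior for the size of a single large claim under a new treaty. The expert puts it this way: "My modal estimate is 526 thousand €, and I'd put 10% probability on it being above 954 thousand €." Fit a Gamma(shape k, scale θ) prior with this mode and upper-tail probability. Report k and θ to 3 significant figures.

Gamma(k,θ) with k>1 has mode (k−1)θ, so θ = 526/(k−1).
Need P(X < 954) = 0.9 with θ tied to k this way. Start at k = 2, θ = 526: P(X<954) ≈ 0.541.
Too low — raise k to concentrate. Iterating converges to k ≈ 6.38.
Then θ = 526/(6.38−1) ≈ 97.9.

k ≈ 6.38, θ ≈ 97.9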